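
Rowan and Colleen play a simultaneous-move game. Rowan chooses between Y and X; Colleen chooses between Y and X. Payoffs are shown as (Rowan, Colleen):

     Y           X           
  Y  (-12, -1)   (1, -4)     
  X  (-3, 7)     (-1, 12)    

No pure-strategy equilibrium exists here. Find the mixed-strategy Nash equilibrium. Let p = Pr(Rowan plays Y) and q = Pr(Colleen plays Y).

Colleen's indifference between Y and X determines Rowan's mixing probability p:
  Colleen's payoff to Y: p·(-1) + (1−p)·7 = -8p + 7
  Colleen's payoff to X: p·(-4) + (1−p)·12 = -16p + 12
  -8p + 7 = -16p + 12  ⇒  8p = 5  ⇒  p = 5/8.
Set Rowan's expected payoff from Y equal to that from X:
  Rowan's payoff from Y: q·(-12) + (1−q)·1 = -13q + 1
  Rowan's payoff from X: q·(-3) + (1−q)·(-1) = -2q - 1
  -13q + 1 = -2q - 1  ⇒  -11q = -2  ⇒  q = 2/11.

p = 5/8, q = 2/11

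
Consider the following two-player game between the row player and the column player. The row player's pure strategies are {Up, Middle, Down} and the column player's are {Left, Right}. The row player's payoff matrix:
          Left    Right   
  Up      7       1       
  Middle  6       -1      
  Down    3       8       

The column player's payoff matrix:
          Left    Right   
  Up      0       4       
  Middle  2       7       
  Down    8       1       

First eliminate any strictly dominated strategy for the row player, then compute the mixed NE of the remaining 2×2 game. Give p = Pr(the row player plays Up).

p = 7/11

The row player's strategy Middle is strictly dominated by Up: 7 > 6 and 1 > -1. Eliminate Middle.
Set the column player's expected payoff from Left equal to that from Right:
  the column player's payoff from Left: p·0 + (1−p)·8 = -8p + 8
  the column player's payoff from Right: p·4 + (1−p)·1 = 3p + 1
  -8p + 8 = 3p + 1  ⇒  -11p = -7  ⇒  p = 7/11.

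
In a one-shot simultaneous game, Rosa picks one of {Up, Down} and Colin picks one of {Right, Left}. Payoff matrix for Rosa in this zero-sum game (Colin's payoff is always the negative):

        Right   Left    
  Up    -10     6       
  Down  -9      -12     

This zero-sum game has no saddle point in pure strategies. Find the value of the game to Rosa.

Set Rosa's expected payoff from Up equal to that from Down:
  Rosa's payoff from Up: q·(-10) + (1−q)·6 = -16q + 6
  Rosa's payoff from Down: q·(-9) + (1−q)·(-12) = 3q - 12
  -16q + 6 = 3q - 12  ⇒  -19q = -18  ⇒  q = 18/19.
The value is Rosa's expected payoff against this mix (using Up): (18/19)·(-10) + (1/19)·6 = -174/19.

v = -174/19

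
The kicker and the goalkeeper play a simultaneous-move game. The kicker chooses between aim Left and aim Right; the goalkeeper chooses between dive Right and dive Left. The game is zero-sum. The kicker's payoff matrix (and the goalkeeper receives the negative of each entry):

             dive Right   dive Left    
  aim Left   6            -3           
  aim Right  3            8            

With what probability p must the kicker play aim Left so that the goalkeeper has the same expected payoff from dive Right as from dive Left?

For the goalkeeper to be willing to mix, the goalkeeper must be indifferent between dive Right and dive Left, which pins down the kicker's mix.
  the goalkeeper's payoff from dive Right: p·(-6) + (1−p)·(-3) = -3p - 3
  the goalkeeper's payoff from dive Left: p·3 + (1−p)·(-8) = 11p - 8
  -3p - 3 = 11p - 8  ⇒  -14p = -5  ⇒  p = 5/14.

p = 5/14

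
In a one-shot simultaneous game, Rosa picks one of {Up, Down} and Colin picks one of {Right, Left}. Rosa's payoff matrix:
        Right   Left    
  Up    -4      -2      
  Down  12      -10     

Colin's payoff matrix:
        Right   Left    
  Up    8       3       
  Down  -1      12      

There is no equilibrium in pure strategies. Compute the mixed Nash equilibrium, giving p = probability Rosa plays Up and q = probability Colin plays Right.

Set Colin's expected payoff from Right equal to that from Left:
  Colin's payoff from Right: p·8 + (1−p)·(-1) = 9p - 1
  Colin's payoff from Left: p·3 + (1−p)·12 = -9p + 12
  9p - 1 = -9p + 12  ⇒  18p = 13  ⇒  p = 13/18.
Set Rosa's expected payoff from Up equal to that from Down:
  Rosa's expected payoff from Up: q·(-4) + (1−q)·(-2) = -2q - 2
  Rosa's expected payoff from Down: q·12 + (1−q)·(-10) = 22q - 10
  -2q - 2 = 22q - 10  ⇒  -24q = -8  ⇒  q = 1/3.

p = 13/18, q = 1/3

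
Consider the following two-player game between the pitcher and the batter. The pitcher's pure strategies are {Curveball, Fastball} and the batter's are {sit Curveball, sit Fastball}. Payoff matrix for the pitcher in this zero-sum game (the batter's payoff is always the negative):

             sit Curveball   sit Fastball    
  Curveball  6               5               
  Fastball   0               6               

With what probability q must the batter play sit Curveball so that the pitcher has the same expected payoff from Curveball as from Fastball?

q = 1/7

The pitcher's indifference between Curveball and Fastball determines the batter's mixing probability q:
  the pitcher's payoff from Curveball: q·6 + (1−q)·5 = q + 5
  the pitcher's payoff from Fastball: q·0 + (1−q)·6 = -6q + 6
  q + 5 = -6q + 6  ⇒  7q = 1  ⇒  q = 1/7.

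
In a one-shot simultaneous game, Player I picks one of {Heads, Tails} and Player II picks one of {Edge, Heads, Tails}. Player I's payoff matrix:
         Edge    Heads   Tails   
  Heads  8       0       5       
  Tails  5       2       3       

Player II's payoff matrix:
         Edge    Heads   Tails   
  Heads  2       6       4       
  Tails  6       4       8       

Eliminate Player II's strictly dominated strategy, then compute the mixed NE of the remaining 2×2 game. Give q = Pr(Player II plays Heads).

Player II's strategy Edge is strictly dominated by Tails: 4 > 2 and 8 > 6. Eliminate Edge.
Set Player I's expected payoff from Heads equal to that from Tails:
  Player I's payoff to Heads: q·0 + (1−q)·5 = -5q + 5
  Player I's payoff to Tails: q·2 + (1−q)·3 = -q + 3
  -5q + 5 = -q + 3  ⇒  -4q = -2  ⇒  q = 1/2.

q = 1/2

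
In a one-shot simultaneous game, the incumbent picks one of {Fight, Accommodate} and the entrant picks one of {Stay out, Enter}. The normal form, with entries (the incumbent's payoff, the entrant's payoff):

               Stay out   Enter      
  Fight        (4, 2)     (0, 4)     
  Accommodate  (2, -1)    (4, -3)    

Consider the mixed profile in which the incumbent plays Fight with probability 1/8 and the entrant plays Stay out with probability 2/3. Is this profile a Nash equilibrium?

No

Given the incumbent's mix p = 1/8, the entrant's payoff from Stay out is -5/8 but from Enter is -17/8. The entrant strictly prefers Stay out, so the entrant would not mix.
So the proposed profile is not a Nash equilibrium.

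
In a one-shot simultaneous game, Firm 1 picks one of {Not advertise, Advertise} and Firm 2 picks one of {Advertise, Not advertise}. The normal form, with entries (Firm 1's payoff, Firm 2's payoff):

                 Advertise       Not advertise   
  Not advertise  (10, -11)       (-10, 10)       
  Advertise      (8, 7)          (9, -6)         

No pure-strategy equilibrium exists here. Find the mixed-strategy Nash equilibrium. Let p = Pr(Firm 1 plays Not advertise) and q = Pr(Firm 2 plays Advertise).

Firm 1's mix must leave Firm 2 indifferent between Advertise and Not advertise.
  Firm 2's payoff to Advertise: p·(-11) + (1−p)·7 = -18p + 7
  Firm 2's payoff to Not advertise: p·10 + (1−p)·(-6) = 16p - 6
  -18p + 7 = 16p - 6  ⇒  -34p = -13  ⇒  p = 13/34.
Firm 2's mix must leave Firm 1 indifferent between Not advertise and Advertise.
  Firm 1's payoff to Not advertise: q·10 + (1−q)·(-10) = 20q - 10
  Firm 1's payoff to Advertise: q·8 + (1−q)·9 = -q + 9
  20q - 10 = -q + 9  ⇒  21q = 19  ⇒  q = 19/21.

p = 13/34, q = 19/21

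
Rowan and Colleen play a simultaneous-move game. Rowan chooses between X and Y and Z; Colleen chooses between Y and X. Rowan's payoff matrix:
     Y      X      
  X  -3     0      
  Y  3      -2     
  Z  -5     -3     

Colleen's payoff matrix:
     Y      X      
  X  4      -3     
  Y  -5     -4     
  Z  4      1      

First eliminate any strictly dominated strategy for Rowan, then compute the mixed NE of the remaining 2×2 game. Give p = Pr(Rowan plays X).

Rowan's strategy Z is strictly dominated by X: -3 > -5 and 0 > -3. Eliminate Z.
Rowan's mix must leave Colleen indifferent between Y and X.
  Colleen's payoff from Y: p·4 + (1−p)·(-5) = 9p - 5
  Colleen's payoff from X: p·(-3) + (1−p)·(-4) = p - 4
  9p - 5 = p - 4  ⇒  8p = 1  ⇒  p = 1/8.

p = 1/8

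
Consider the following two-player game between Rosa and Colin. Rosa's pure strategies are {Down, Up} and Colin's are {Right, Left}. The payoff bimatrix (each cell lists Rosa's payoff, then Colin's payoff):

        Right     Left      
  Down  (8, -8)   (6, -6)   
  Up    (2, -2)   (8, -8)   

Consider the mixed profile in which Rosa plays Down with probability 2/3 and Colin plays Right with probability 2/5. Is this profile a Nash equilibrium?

No

Given Rosa's mix p = 2/3, Colin's payoff from Right is -6 but from Left is -20/3. Colin strictly prefers Right, so Colin would not mix.
So the proposed profile is not a Nash equilibrium.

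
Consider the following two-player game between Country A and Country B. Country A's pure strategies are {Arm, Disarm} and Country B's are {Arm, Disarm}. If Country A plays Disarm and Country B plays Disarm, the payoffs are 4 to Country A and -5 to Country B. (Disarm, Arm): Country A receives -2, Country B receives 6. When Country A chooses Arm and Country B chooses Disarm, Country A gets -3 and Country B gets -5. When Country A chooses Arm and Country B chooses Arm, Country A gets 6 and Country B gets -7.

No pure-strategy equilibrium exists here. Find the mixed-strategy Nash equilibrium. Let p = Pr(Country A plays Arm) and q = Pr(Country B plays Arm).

p = 11/13, q = 7/15

In a mixed equilibrium Country B is indifferent between Arm and Disarm; this condition fixes p.
  Country B's payoff from Arm: p·(-7) + (1−p)·6 = -13p + 6
  Country B's payoff from Disarm: p·(-5) + (1−p)·(-5) = -5
  -13p + 6 = -5  ⇒  -13p = -11  ⇒  p = 11/13.
Country A's indifference between Arm and Disarm determines Country B's mixing probability q:
  Country A's expected payoff from Arm: q·6 + (1−q)·(-3) = 9q - 3
  Country A's expected payoff from Disarm: q·(-2) + (1−q)·4 = -6q + 4
  9q - 3 = -6q + 4  ⇒  15q = 7  ⇒  q = 7/15.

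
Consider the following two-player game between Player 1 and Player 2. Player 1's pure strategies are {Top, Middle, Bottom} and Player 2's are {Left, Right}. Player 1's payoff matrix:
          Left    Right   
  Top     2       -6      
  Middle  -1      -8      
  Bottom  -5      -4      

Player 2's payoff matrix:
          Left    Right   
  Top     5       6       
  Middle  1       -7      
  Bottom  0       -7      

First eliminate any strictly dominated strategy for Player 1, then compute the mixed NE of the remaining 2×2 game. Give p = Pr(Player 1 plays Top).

p = 7/8

Player 1's strategy Middle is strictly dominated by Top: 2 > -1 and -6 > -8. Eliminate Middle.
Player 1's mix must leave Player 2 indifferent between Left and Right.
  Player 2's payoff to Left: p·5 + (1−p)·0 = 5p
  Player 2's payoff to Right: p·6 + (1−p)·(-7) = 13p - 7
  5p = 13p - 7  ⇒  -8p = -7  ⇒  p = 7/8.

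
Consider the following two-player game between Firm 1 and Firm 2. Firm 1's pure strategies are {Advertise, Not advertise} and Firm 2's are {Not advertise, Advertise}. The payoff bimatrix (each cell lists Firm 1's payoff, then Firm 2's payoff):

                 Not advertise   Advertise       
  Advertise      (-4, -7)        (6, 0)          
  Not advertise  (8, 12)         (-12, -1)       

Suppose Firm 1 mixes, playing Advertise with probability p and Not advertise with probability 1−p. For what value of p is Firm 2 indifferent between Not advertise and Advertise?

p = 13/20

Firm 2's indifference between Not advertise and Advertise determines Firm 1's mixing probability p:
  Firm 2's payoff from Not advertise: p·(-7) + (1−p)·12 = -19p + 12
  Firm 2's payoff from Advertise: p·0 + (1−p)·(-1) = p - 1
  -19p + 12 = p - 1  ⇒  -20p = -13  ⇒  p = 13/20.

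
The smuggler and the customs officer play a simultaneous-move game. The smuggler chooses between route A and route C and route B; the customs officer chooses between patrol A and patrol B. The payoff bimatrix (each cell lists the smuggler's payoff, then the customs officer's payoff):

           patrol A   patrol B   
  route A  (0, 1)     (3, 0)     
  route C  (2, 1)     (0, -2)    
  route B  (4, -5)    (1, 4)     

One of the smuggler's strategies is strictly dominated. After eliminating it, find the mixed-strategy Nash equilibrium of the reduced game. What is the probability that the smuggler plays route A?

The smuggler's strategy route C is strictly dominated by route B: 4 > 2 and 1 > 0. Eliminate route C.
For the customs officer to be willing to mix, the customs officer must be indifferent between patrol A and patrol B, which pins down the smuggler's mix.
  the customs officer's payoff from patrol A: p·1 + (1−p)·(-5) = 6p - 5
  the customs officer's payoff from patrol B: p·0 + (1−p)·4 = -4p + 4
  6p - 5 = -4p + 4  ⇒  10p = 9  ⇒  p = 9/10.

p = 9/10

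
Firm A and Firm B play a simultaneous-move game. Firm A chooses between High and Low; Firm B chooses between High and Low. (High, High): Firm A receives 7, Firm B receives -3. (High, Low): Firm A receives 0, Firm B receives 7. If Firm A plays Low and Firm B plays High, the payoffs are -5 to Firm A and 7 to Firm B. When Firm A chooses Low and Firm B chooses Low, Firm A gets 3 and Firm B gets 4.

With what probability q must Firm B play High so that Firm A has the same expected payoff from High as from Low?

q = 1/5

Set Firm A's expected payoff from High equal to that from Low:
  Firm A's expected payoff from High: q·7 + (1−q)·0 = 7q
  Firm A's expected payoff from Low: q·(-5) + (1−q)·3 = -8q + 3
  7q = -8q + 3  ⇒  15q = 3  ⇒  q = 1/5.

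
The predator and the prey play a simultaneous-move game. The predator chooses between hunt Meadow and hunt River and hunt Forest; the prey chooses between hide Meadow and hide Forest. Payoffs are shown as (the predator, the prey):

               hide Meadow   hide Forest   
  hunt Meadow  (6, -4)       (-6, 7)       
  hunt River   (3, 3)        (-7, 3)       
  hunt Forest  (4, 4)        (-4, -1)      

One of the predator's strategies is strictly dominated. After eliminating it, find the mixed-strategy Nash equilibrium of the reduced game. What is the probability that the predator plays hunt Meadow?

The predator's strategy hunt River is strictly dominated by hunt Forest: 4 > 3 and -4 > -7. Eliminate hunt River.
Set the prey's expected payoff from hide Meadow equal to that from hide Forest:
  the prey's payoff to hide Meadow: p·(-4) + (1−p)·4 = -8p + 4
  the prey's payoff to hide Forest: p·7 + (1−p)·(-1) = 8p - 1
  -8p + 4 = 8p - 1  ⇒  -16p = -5  ⇒  p = 5/16.

p = 5/16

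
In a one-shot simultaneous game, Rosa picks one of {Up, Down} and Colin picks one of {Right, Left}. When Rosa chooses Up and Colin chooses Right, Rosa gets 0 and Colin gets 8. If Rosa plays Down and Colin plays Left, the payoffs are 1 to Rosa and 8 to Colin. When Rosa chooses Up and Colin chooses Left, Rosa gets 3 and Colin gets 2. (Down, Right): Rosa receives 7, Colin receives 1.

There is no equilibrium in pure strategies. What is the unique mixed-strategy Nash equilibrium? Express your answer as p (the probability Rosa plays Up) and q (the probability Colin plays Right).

p = 7/13, q = 2/9

Rosa's mix must leave Colin indifferent between Right and Left.
  Colin's expected payoff from Right: p·8 + (1−p)·1 = 7p + 1
  Colin's expected payoff from Left: p·2 + (1−p)·8 = -6p + 8
  7p + 1 = -6p + 8  ⇒  13p = 7  ⇒  p = 7/13.
Set Rosa's expected payoff from Up equal to that from Down:
  Rosa's payoff from Up: q·0 + (1−q)·3 = -3q + 3
  Rosa's payoff from Down: q·7 + (1−q)·1 = 6q + 1
  -3q + 3 = 6q + 1  ⇒  -9q = -2  ⇒  q = 2/9.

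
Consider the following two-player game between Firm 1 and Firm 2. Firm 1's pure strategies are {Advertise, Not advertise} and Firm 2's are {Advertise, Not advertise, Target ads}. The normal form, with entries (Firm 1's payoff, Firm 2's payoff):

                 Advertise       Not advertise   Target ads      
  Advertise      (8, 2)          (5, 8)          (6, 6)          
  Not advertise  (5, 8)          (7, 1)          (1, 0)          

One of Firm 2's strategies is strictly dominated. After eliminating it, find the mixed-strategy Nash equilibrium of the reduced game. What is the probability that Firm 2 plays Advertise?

Firm 2's strategy Target ads is strictly dominated by Not advertise: 8 > 6 and 1 > 0. Eliminate Target ads.
Firm 2's mix must leave Firm 1 indifferent between Advertise and Not advertise.
  Firm 1's expected payoff from Advertise: q·8 + (1−q)·5 = 3q + 5
  Firm 1's expected payoff from Not advertise: q·5 + (1−q)·7 = -2q + 7
  3q + 5 = -2q + 7  ⇒  5q = 2  ⇒  q = 2/5.

q = 2/5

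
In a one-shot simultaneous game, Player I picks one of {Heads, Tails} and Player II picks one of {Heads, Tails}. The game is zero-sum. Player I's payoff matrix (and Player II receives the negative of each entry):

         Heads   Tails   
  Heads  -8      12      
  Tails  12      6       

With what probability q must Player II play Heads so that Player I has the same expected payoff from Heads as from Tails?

Player II's mix must leave Player I indifferent between Heads and Tails.
  Player I's payoff from Heads: q·(-8) + (1−q)·12 = -20q + 12
  Player I's payoff from Tails: q·12 + (1−q)·6 = 6q + 6
  -20q + 12 = 6q + 6  ⇒  -26q = -6  ⇒  q = 3/13.

q = 3/13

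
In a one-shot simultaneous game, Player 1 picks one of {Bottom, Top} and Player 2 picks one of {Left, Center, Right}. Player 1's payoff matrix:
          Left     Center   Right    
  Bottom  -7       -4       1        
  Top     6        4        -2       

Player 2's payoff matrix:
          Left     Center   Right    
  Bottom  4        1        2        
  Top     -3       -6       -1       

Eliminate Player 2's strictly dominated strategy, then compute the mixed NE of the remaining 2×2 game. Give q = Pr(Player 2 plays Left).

q = 3/16

Player 2's strategy Center is strictly dominated by Left: 4 > 1 and -3 > -6. Eliminate Center.
Set Player 1's expected payoff from Bottom equal to that from Top:
  Player 1's payoff to Bottom: q·(-7) + (1−q)·1 = -8q + 1
  Player 1's payoff to Top: q·6 + (1−q)·(-2) = 8q - 2
  -8q + 1 = 8q - 2  ⇒  -16q = -3  ⇒  q = 3/16.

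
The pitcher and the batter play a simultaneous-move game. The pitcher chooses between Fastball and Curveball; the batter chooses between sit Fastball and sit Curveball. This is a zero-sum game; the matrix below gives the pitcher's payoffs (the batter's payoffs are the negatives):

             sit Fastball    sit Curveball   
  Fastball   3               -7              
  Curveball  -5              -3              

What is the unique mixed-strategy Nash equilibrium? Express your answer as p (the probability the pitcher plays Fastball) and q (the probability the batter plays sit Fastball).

Set the batter's expected payoff from sit Fastball equal to that from sit Curveball:
  the batter's payoff to sit Fastball: p·(-3) + (1−p)·5 = -8p + 5
  the batter's payoff to sit Curveball: p·7 + (1−p)·3 = 4p + 3
  -8p + 5 = 4p + 3  ⇒  -12p = -2  ⇒  p = 1/6.
For the pitcher to be willing to mix, the pitcher must be indifferent between Fastball and Curveball, which pins down the batter's mix.
  the pitcher's expected payoff from Fastball: q·3 + (1−q)·(-7) = 10q - 7
  the pitcher's expected payoff from Curveball: q·(-5) + (1−q)·(-3) = -2q - 3
  10q - 7 = -2q - 3  ⇒  12q = 4  ⇒  q = 1/3.

p = 1/6, q = 1/3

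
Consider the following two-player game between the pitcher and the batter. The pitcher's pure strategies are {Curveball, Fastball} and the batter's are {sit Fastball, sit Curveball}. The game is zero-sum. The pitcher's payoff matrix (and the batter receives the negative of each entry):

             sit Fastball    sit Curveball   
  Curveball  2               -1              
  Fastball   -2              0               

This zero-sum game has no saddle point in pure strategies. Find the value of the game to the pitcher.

In a mixed equilibrium the pitcher is indifferent between Curveball and Fastball; this condition fixes q.
  the pitcher's payoff from Curveball: q·2 + (1−q)·(-1) = 3q - 1
  the pitcher's payoff from Fastball: q·(-2) + (1−q)·0 = -2q
  3q - 1 = -2q  ⇒  5q = 1  ⇒  q = 1/5.
The value is the pitcher's expected payoff against this mix (using Curveball): (1/5)·2 + (4/5)·(-1) = -2/5.

v = -2/5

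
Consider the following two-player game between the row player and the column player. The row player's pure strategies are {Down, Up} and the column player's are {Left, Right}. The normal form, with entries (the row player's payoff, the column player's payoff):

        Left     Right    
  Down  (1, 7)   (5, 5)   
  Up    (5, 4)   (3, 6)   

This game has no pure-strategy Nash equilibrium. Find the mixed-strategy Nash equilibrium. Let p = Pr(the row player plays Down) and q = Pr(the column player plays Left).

p = 1/2, q = 1/3

Set the column player's expected payoff from Left equal to that from Right:
  the column player's expected payoff from Left: p·7 + (1−p)·4 = 3p + 4
  the column player's expected payoff from Right: p·5 + (1−p)·6 = -p + 6
  3p + 4 = -p + 6  ⇒  4p = 2  ⇒  p = 1/2.
In a mixed equilibrium the row player is indifferent between Down and Up; this condition fixes q.
  the row player's payoff to Down: q·1 + (1−q)·5 = -4q + 5
  the row player's payoff to Up: q·5 + (1−q)·3 = 2q + 3
  -4q + 5 = 2q + 3  ⇒  -6q = -2  ⇒  q = 1/3.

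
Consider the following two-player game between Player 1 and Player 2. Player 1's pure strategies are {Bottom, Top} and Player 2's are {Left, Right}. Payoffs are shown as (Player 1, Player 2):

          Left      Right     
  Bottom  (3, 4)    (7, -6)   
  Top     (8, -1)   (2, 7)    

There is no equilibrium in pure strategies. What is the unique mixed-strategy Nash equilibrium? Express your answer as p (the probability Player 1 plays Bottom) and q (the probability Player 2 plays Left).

p = 4/9, q = 1/2

Player 2's indifference between Left and Right determines Player 1's mixing probability p:
  Player 2's payoff from Left: p·4 + (1−p)·(-1) = 5p - 1
  Player 2's payoff from Right: p·(-6) + (1−p)·7 = -13p + 7
  5p - 1 = -13p + 7  ⇒  18p = 8  ⇒  p = 4/9.
Set Player 1's expected payoff from Bottom equal to that from Top:
  Player 1's expected payoff from Bottom: q·3 + (1−q)·7 = -4q + 7
  Player 1's expected payoff from Top: q·8 + (1−q)·2 = 6q + 2
  -4q + 7 = 6q + 2  ⇒  -10q = -5  ⇒  q = 1/2.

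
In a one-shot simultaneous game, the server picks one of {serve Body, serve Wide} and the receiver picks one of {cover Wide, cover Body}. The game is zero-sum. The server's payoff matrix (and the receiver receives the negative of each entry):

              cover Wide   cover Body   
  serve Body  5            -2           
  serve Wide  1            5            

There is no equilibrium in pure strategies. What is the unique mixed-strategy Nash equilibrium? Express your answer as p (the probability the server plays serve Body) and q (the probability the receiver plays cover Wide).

p = 4/11, q = 7/11

Set the receiver's expected payoff from cover Wide equal to that from cover Body:
  the receiver's payoff from cover Wide: p·(-5) + (1−p)·(-1) = -4p - 1
  the receiver's payoff from cover Body: p·2 + (1−p)·(-5) = 7p - 5
  -4p - 1 = 7p - 5  ⇒  -11p = -4  ⇒  p = 4/11.
The server's indifference between serve Body and serve Wide determines the receiver's mixing probability q:
  the server's expected payoff from serve Body: q·5 + (1−q)·(-2) = 7q - 2
  the server's expected payoff from serve Wide: q·1 + (1−q)·5 = -4q + 5
  7q - 2 = -4q + 5  ⇒  11q = 7  ⇒  q = 7/11.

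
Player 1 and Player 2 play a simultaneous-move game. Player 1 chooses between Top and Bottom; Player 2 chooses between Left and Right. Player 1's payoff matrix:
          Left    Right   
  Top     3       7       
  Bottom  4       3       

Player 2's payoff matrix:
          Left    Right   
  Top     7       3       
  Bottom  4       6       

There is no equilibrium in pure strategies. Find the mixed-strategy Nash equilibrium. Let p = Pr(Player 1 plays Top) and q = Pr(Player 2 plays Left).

Set Player 2's expected payoff from Left equal to that from Right:
  Player 2's payoff from Left: p·7 + (1−p)·4 = 3p + 4
  Player 2's payoff from Right: p·3 + (1−p)·6 = -3p + 6
  3p + 4 = -3p + 6  ⇒  6p = 2  ⇒  p = 1/3.
Player 2's mix must leave Player 1 indifferent between Top and Bottom.
  Player 1's payoff from Top: q·3 + (1−q)·7 = -4q + 7
  Player 1's payoff from Bottom: q·4 + (1−q)·3 = q + 3
  -4q + 7 = q + 3  ⇒  -5q = -4  ⇒  q = 4/5.

p = 1/3, q = 4/5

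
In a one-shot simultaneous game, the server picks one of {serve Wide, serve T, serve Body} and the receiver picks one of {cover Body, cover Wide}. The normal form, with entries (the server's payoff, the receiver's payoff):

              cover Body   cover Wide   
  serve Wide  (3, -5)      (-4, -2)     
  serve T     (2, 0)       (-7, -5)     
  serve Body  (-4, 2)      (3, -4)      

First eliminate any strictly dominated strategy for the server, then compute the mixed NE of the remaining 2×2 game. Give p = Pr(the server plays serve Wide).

The server's strategy serve T is strictly dominated by serve Wide: 3 > 2 and -4 > -7. Eliminate serve T.
Set the receiver's expected payoff from cover Body equal to that from cover Wide:
  the receiver's payoff from cover Body: p·(-5) + (1−p)·2 = -7p + 2
  the receiver's payoff from cover Wide: p·(-2) + (1−p)·(-4) = 2p - 4
  -7p + 2 = 2p - 4  ⇒  -9p = -6  ⇒  p = 2/3.

p = 2/3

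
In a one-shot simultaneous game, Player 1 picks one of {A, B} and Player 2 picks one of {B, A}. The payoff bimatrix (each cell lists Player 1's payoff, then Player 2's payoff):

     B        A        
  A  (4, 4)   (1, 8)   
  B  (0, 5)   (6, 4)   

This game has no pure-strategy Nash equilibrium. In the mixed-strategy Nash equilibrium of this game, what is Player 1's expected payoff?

Set Player 1's expected payoff from A equal to that from B:
  Player 1's payoff from A: q·4 + (1−q)·1 = 3q + 1
  Player 1's payoff from B: q·0 + (1−q)·6 = -6q + 6
  3q + 1 = -6q + 6  ⇒  9q = 5  ⇒  q = 5/9.
At equilibrium Player 1 is indifferent across rows, so Player 1's payoff equals the payoff from A: (5/9)·4 + (4/9)·1 = 8/3.

8/3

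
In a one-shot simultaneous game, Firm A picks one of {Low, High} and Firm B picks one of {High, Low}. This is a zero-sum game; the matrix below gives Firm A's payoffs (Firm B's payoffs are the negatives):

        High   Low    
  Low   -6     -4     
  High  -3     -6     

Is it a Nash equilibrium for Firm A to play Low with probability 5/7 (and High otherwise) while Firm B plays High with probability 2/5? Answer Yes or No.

Given Firm A's mix p = 5/7, Firm B's payoff from High is 36/7 but from Low is 32/7. Firm B strictly prefers High, so Firm B would not mix.
So the proposed profile is not a Nash equilibrium.

No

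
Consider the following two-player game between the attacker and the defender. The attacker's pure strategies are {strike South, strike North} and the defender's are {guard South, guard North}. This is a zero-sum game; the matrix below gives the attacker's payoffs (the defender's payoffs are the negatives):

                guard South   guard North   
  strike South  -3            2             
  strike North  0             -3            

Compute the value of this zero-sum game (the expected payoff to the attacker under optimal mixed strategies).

v = -9/8

In a mixed equilibrium the attacker is indifferent between strike South and strike North; this condition fixes q.
  the attacker's payoff from strike South: q·(-3) + (1−q)·2 = -5q + 2
  the attacker's payoff from strike North: q·0 + (1−q)·(-3) = 3q - 3
  -5q + 2 = 3q - 3  ⇒  -8q = -5  ⇒  q = 5/8.
The value is the attacker's expected payoff against this mix (using strike South): (5/8)·(-3) + (3/8)·2 = -9/8.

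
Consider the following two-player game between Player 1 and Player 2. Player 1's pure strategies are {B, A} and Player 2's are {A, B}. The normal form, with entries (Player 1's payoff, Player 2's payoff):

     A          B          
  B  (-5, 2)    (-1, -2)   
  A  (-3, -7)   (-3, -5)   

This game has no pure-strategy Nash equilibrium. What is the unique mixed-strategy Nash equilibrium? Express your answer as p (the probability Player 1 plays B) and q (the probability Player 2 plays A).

For Player 2 to be willing to mix, Player 2 must be indifferent between A and B, which pins down Player 1's mix.
  Player 2's payoff from A: p·2 + (1−p)·(-7) = 9p - 7
  Player 2's payoff from B: p·(-2) + (1−p)·(-5) = 3p - 5
  9p - 7 = 3p - 5  ⇒  6p = 2  ⇒  p = 1/3.
In a mixed equilibrium Player 1 is indifferent between B and A; this condition fixes q.
  Player 1's payoff from B: q·(-5) + (1−q)·(-1) = -4q - 1
  Player 1's payoff from A: q·(-3) + (1−q)·(-3) = -3
  -4q - 1 = -3  ⇒  -4q = -2  ⇒  q = 1/2.

p = 1/3, q = 1/2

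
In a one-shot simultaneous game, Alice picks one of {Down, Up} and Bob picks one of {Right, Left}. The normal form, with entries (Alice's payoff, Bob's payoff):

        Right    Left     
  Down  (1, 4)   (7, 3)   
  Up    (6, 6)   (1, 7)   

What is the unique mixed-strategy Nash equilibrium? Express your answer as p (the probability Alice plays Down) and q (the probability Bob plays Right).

p = 1/2, q = 6/11

For Bob to be willing to mix, Bob must be indifferent between Right and Left, which pins down Alice's mix.
  Bob's expected payoff from Right: p·4 + (1−p)·6 = -2p + 6
  Bob's expected payoff from Left: p·3 + (1−p)·7 = -4p + 7
  -2p + 6 = -4p + 7  ⇒  2p = 1  ⇒  p = 1/2.
Alice's indifference between Down and Up determines Bob's mixing probability q:
  Alice's payoff to Down: q·1 + (1−q)·7 = -6q + 7
  Alice's payoff to Up: q·6 + (1−q)·1 = 5q + 1
  -6q + 7 = 5q + 1  ⇒  -11q = -6  ⇒  q = 6/11.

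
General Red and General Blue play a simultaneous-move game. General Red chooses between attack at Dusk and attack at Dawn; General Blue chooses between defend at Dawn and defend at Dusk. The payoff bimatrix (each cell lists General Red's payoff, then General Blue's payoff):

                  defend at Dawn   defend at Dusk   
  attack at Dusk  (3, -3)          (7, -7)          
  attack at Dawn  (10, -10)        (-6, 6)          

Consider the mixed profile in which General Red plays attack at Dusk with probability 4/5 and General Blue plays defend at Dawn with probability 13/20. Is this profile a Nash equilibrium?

Yes

Check General Blue's indifference given General Red's mix p = 4/5:
  payoff from defend at Dawn = -22/5; payoff from defend at Dusk = -22/5 — equal.
Check General Red's indifference given General Blue's mix q = 13/20:
  payoff from attack at Dusk = 22/5; payoff from attack at Dawn = 22/5 — equal.
Both players are indifferent, so neither can profitably deviate.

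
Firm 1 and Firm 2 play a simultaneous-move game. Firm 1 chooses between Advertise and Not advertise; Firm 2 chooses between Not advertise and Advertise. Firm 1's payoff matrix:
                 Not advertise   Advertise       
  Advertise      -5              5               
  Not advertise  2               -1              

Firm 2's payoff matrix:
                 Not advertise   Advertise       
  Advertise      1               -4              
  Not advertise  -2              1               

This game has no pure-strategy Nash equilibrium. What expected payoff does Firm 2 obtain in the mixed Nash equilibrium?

In a mixed equilibrium Firm 2 is indifferent between Not advertise and Advertise; this condition fixes p.
  Firm 2's payoff from Not advertise: p·1 + (1−p)·(-2) = 3p - 2
  Firm 2's payoff from Advertise: p·(-4) + (1−p)·1 = -5p + 1
  3p - 2 = -5p + 1  ⇒  8p = 3  ⇒  p = 3/8.
At equilibrium Firm 2 is indifferent across columns, so Firm 2's payoff equals the payoff from Not advertise: (3/8)·1 + (5/8)·(-2) = -7/8.

-7/8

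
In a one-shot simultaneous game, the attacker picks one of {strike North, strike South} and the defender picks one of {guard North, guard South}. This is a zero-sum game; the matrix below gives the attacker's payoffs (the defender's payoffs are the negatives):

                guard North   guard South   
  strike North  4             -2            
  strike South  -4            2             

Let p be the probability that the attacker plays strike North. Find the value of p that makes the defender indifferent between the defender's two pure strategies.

p = 1/2

For the defender to be willing to mix, the defender must be indifferent between guard North and guard South, which pins down the attacker's mix.
  the defender's expected payoff from guard North: p·(-4) + (1−p)·4 = -8p + 4
  the defender's expected payoff from guard South: p·2 + (1−p)·(-2) = 4p - 2
  -8p + 4 = 4p - 2  ⇒  -12p = -6  ⇒  p = 1/2.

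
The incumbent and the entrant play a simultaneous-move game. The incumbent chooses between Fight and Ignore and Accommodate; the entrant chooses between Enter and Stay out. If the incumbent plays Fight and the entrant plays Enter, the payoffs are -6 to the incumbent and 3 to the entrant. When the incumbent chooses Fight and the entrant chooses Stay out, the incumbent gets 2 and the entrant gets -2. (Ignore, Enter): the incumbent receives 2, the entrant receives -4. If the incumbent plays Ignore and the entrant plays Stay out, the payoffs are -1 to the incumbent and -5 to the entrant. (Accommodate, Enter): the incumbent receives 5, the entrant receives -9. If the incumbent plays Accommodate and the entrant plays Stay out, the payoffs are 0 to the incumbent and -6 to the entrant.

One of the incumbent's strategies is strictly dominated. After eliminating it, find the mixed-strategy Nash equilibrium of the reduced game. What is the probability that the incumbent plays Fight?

The incumbent's strategy Ignore is strictly dominated by Accommodate: 5 > 2 and 0 > -1. Eliminate Ignore.
For the entrant to be willing to mix, the entrant must be indifferent between Enter and Stay out, which pins down the incumbent's mix.
  the entrant's expected payoff from Enter: p·3 + (1−p)·(-9) = 12p - 9
  the entrant's expected payoff from Stay out: p·(-2) + (1−p)·(-6) = 4p - 6
  12p - 9 = 4p - 6  ⇒  8p = 3  ⇒  p = 3/8.

p = 3/8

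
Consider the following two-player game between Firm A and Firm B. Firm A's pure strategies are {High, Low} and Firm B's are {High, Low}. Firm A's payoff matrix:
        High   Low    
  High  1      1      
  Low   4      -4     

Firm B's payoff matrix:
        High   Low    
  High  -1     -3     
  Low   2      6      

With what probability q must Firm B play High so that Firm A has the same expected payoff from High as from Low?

In a mixed equilibrium Firm A is indifferent between High and Low; this condition fixes q.
  Firm A's expected payoff from High: q·1 + (1−q)·1 = 1
  Firm A's expected payoff from Low: q·4 + (1−q)·(-4) = 8q - 4
  1 = 8q - 4  ⇒  -8q = -5  ⇒  q = 5/8.

q = 5/8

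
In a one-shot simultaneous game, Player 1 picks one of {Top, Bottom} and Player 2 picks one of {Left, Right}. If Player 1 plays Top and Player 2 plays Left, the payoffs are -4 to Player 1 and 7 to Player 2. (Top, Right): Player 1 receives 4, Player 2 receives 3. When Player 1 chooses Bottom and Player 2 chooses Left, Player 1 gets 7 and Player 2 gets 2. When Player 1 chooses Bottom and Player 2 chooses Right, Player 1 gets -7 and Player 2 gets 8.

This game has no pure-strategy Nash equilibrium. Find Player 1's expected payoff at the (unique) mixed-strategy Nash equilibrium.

0

Player 2's mix must leave Player 1 indifferent between Top and Bottom.
  Player 1's expected payoff from Top: q·(-4) + (1−q)·4 = -8q + 4
  Player 1's expected payoff from Bottom: q·7 + (1−q)·(-7) = 14q - 7
  -8q + 4 = 14q - 7  ⇒  -22q = -11  ⇒  q = 1/2.
At equilibrium Player 1 is indifferent across rows, so Player 1's payoff equals the payoff from Top: (1/2)·(-4) + (1/2)·4 = 0.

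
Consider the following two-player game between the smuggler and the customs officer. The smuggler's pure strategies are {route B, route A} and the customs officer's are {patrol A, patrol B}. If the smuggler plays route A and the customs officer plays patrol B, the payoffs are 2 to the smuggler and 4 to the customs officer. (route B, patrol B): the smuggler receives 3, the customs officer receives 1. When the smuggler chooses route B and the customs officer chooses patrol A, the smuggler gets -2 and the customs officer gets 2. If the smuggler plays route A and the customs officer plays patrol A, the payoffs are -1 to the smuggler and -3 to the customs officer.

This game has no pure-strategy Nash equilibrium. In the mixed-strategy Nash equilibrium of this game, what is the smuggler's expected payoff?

The customs officer's mix must leave the smuggler indifferent between route B and route A.
  the smuggler's payoff to route B: q·(-2) + (1−q)·3 = -5q + 3
  the smuggler's payoff to route A: q·(-1) + (1−q)·2 = -3q + 2
  -5q + 3 = -3q + 2  ⇒  -2q = -1  ⇒  q = 1/2.
At equilibrium the smuggler is indifferent across rows, so the smuggler's payoff equals the payoff from route B: (1/2)·(-2) + (1/2)·3 = 1/2.

1/2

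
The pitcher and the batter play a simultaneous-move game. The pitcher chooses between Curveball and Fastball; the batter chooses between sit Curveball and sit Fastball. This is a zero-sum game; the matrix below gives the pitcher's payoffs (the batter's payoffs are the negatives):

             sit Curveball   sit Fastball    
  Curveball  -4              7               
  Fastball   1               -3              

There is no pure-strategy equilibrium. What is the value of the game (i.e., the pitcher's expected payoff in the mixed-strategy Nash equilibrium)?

v = -1/3

The pitcher's indifference between Curveball and Fastball determines the batter's mixing probability q:
  the pitcher's expected payoff from Curveball: q·(-4) + (1−q)·7 = -11q + 7
  the pitcher's expected payoff from Fastball: q·1 + (1−q)·(-3) = 4q - 3
  -11q + 7 = 4q - 3  ⇒  -15q = -10  ⇒  q = 2/3.
The value is the pitcher's expected payoff against this mix (using Curveball): (2/3)·(-4) + (1/3)·7 = -1/3.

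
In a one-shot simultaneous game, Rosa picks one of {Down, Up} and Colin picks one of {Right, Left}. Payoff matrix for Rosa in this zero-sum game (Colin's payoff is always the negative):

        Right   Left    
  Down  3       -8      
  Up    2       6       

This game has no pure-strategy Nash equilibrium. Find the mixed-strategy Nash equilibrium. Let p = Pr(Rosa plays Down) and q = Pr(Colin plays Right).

In a mixed equilibrium Colin is indifferent between Right and Left; this condition fixes p.
  Colin's payoff to Right: p·(-3) + (1−p)·(-2) = -p - 2
  Colin's payoff to Left: p·8 + (1−p)·(-6) = 14p - 6
  -p - 2 = 14p - 6  ⇒  -15p = -4  ⇒  p = 4/15.
In a mixed equilibrium Rosa is indifferent between Down and Up; this condition fixes q.
  Rosa's payoff to Down: q·3 + (1−q)·(-8) = 11q - 8
  Rosa's payoff to Up: q·2 + (1−q)·6 = -4q + 6
  11q - 8 = -4q + 6  ⇒  15q = 14  ⇒  q = 14/15.

p = 4/15, q = 14/15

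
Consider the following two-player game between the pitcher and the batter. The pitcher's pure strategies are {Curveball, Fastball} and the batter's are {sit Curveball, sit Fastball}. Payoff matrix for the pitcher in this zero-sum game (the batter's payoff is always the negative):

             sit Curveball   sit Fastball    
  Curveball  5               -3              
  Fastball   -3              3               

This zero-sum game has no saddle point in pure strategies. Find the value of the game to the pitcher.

The pitcher's indifference between Curveball and Fastball determines the batter's mixing probability q:
  the pitcher's payoff from Curveball: q·5 + (1−q)·(-3) = 8q - 3
  the pitcher's payoff from Fastball: q·(-3) + (1−q)·3 = -6q + 3
  8q - 3 = -6q + 3  ⇒  14q = 6  ⇒  q = 3/7.
The value is the pitcher's expected payoff against this mix (using Curveball): (3/7)·5 + (4/7)·(-3) = 3/7.

v = 3/7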